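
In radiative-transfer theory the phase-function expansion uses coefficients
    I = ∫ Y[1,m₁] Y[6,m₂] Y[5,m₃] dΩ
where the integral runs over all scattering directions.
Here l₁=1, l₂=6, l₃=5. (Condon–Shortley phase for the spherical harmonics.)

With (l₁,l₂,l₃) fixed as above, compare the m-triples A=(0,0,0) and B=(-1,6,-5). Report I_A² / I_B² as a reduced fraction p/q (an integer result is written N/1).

6/11

l's match ⇒ only the (l;m) 3-j factors differ between A and B.
A: triangle coeff Δ(1,6,5) = 1/858; Σ_t [1,1]: t=1:−1/14400 = -1/14400; (3j)²=6/143 [(1 6 5; 0 0 0)], sign=+1
B: triangle coeff Δ(1,6,5) = 1/858; Σ_t [2,2]: t=2:+1/7257600 = 1/7257600; (3j)²=1/13 [(1 6 5; -1 6 -5)], sign=+1
I_A²/I_B² = (6/143)/(1/13) = 6/11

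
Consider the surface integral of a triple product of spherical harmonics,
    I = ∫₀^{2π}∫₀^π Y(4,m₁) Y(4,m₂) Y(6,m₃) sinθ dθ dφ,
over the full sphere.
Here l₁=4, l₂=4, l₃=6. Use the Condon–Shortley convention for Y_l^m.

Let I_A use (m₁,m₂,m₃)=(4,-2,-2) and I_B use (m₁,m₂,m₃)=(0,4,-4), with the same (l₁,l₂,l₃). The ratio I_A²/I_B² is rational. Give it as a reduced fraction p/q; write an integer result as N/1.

1/3

Same 4,4,6: normalisation and zero-m 3j drop out of the ratio.
A: Δ: 2! 6! 6! / 15! → 1/1261260; sum: t=0:+1/69120 = 1/69120; 3j²(4 4 6; 4 -2 -2) = Δ·Π!·Σ² = 4/429  (sign +1)
B: Δ: 2! 6! 6! / 15! → 1/1261260; sum: t=2:+1/69120 = 1/69120; 3j²(4 4 6; 0 4 -4) = Δ·Π!·Σ² = 4/143  (sign +1)
I_A²/I_B² = (4/429)/(4/143) = 1/3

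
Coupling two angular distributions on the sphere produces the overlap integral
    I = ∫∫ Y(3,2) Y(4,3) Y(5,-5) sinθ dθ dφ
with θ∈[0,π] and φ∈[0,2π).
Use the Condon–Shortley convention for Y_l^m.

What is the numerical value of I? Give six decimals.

-0.212007

m-sum 0 ✓  L=12 even ✓  1≤5≤7 ✓
Π(2lᵢ+1) = 7×9×11 = 693
triangle coeff Δ(3,4,5) = 1/180180
Σ_t [0,2]: t=0:+1/576 t=1:−1/144 t=2:+1/576 = -1/288
(3j)²=20/1001 [(3 4 5; 0 0 0)], sign=+1
Σ_t [1,1]: t=1:−1/17280 = -1/17280
(3j)²=35/858 [(3 4 5; 2 3 -5)], sign=-1
⇒ 4πI² = 1050/1859
I = (-1)√(1050/1859/(4π)) = -0.21200691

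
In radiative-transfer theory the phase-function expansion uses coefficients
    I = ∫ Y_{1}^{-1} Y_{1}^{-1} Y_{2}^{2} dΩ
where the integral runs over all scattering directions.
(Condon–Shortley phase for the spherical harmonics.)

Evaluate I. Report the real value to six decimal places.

Rules hold: Σm=0, L=4 even, 0≤2≤2.
N = 3·3·5 = 45
Δ = 0!·2!·2!/5! = 1/30
Racah Σ t=0..0: t=0:+1/1 = 1/1
⇒ 3j(1 1 2; 0 0 0)² = 2/15, sgn +1
Racah Σ t=0..0: t=0:+1/4 = 1/4
⇒ 3j(1 1 2; -1 -1 2)² = 1/5, sgn +1
4πI² = N·(3j₀)²·(3jₘ)² = 6/5
I = +1·√(1.2/4π) = 0.30901936

0.309019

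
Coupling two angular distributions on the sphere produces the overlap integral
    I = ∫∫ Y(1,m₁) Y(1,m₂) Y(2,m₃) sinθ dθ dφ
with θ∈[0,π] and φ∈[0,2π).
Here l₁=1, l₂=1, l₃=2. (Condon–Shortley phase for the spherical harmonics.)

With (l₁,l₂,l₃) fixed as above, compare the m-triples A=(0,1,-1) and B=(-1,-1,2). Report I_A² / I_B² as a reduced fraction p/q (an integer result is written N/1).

l's match ⇒ only the (l;m) 3-j factors differ between A and B.
A: triangle coeff Δ(1,1,2) = 1/30; Σ_t [0,0]: t=0:+1/2 = 1/2; (3j)²=1/10 [(1 1 2; 0 1 -1)], sign=-1
B: triangle coeff Δ(1,1,2) = 1/30; Σ_t [0,0]: t=0:+1/4 = 1/4; (3j)²=1/5 [(1 1 2; -1 -1 2)], sign=+1
I_A²/I_B² = (1/10)/(1/5) = 1/2

1/2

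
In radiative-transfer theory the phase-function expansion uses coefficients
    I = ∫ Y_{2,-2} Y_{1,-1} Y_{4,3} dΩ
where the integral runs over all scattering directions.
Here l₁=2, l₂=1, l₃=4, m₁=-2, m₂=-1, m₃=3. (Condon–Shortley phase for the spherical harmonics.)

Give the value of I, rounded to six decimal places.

0.000000

l₃=4 ∉ [1,3] — triangle fails ⇒ I = 0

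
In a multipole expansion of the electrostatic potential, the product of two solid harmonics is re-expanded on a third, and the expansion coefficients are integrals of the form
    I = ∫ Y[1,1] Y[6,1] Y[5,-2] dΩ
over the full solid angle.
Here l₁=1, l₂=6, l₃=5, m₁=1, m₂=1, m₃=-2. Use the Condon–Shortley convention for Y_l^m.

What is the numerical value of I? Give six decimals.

-0.129207

Checks pass: Σm=0; 12 even; l₃=5∈[5,7].
(2·1+1)(2·6+1)(2·5+1) = 429
Δ: 2! 0! 10! / 13! → 1/858
sum: t=1:−1/14400 = -1/14400
3j²(1 6 5; 0 0 0) = Δ·Π!·Σ² = 6/143  (sign +1)
sum: t=0:+1/60480 = 1/60480
3j²(1 6 5; 1 1 -2) = Δ·Π!·Σ² = 5/429  (sign -1)
combine: 4πI² = 429·6/143·5/429 = 30/143
take √, sign -1: I = -0.12920749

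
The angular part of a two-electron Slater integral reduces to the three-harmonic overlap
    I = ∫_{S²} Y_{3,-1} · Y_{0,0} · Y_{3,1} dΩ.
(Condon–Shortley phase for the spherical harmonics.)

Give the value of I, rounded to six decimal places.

Rules hold: Σm=0, L=6 even, 3≤3≤3.
N = 7·1·7 = 49
Δ = 0!·6!·0!/7! = 1/7
Racah Σ t=0..0: t=0:+1/36 = 1/36
⇒ 3j(3 0 3; 0 0 0)² = 1/7, sgn -1
Racah Σ t=0..0: t=0:+1/48 = 1/48
⇒ 3j(3 0 3; -1 0 1)² = 1/7, sgn +1
4πI² = N·(3j₀)²·(3jₘ)² = 1/1
I = -1·√(1/4π) = -0.28209479

-0.282095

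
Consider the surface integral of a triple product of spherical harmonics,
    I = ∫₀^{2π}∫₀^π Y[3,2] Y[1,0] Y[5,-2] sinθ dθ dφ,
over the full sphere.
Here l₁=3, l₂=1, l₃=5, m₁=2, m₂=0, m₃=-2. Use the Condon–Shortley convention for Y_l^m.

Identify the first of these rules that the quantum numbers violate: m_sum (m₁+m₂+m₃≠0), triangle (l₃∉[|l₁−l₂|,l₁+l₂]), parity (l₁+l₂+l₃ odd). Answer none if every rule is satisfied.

triangle

Σmᵢ = 0  ✓
l₃∈[|l₁−l₂|,l₁+l₂]=[2,4], have l₃=5  ✗
Σlᵢ = 9 ⇒ odd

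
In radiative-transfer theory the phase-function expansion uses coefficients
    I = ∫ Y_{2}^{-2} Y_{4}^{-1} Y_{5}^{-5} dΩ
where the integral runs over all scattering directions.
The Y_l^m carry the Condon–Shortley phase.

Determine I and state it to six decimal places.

0.000000

Σmᵢ = -8 ≠ 0, so the φ-integral vanishes; I = 0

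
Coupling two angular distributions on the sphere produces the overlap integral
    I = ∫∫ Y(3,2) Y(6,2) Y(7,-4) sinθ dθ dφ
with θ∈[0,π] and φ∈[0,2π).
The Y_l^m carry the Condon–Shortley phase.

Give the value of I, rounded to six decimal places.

Checks pass: Σm=0; 16 even; l₃=7∈[3,9].
(2·3+1)(2·6+1)(2·7+1) = 1365
Δ: 2! 4! 10! / 17! → 1/2042040
sum: t=0:+1/207360 t=1:−1/57600 t=2:+1/207360 = -1/129600
3j²(3 6 7; 0 0 0) = Δ·Π!·Σ² = 168/12155  (sign +1)
sum: t=0:+1/967680 t=1:−1/725760 = -1/2903040
3j²(3 6 7; 2 2 -4) = Δ·Π!·Σ² = 5/3094  (sign +1)
combine: 4πI² = 1365·168/12155·5/3094 = 1260/41327
take √, sign +1: I = 0.04925648

0.049256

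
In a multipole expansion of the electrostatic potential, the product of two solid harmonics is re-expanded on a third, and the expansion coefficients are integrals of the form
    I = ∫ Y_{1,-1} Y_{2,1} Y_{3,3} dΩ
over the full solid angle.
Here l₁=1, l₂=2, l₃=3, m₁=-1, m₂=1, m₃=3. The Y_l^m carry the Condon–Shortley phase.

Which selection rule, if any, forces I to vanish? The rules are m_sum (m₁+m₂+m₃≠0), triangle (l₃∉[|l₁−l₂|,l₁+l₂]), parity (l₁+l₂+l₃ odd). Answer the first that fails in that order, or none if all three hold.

azimuthal sum: -1 + 1 + 3 = 3  ✗
1 ≤ 3 ≤ 3 (triangle on l)
L = 1 + 2 + 3 = 6 (even)

m_sum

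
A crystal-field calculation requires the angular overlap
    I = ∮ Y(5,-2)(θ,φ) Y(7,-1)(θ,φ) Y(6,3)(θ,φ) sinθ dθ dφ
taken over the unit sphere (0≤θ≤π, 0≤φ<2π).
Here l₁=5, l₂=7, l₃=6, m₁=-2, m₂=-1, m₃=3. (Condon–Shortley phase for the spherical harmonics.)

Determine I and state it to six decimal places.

0.051638

m-sum 0 ✓  L=18 even ✓  2≤6≤12 ✓
Π(2lᵢ+1) = 11×15×13 = 2145
triangle coeff Δ(5,7,6) = 1/174594420
Σ_t [1,5]: t=1:−1/4147200 t=2:+1/207360 t=3:−1/82944 t=4:+1/207360 t=5:−1/4147200 = -1/345600
(3j)²=420/46189 [(5 7 6; 0 0 0)], sign=-1
Σ_t [3,6]: t=3:−1/622080 t=4:+1/414720 t=5:−1/2419200 t=6:+1/174182400 = 23/58060800
(3j)²=1587/923780 [(5 7 6; -2 -1 3)], sign=-1
⇒ 4πI² = 499905/14919047
I = (+1)√(499905/14919047/(4π)) = 0.05163786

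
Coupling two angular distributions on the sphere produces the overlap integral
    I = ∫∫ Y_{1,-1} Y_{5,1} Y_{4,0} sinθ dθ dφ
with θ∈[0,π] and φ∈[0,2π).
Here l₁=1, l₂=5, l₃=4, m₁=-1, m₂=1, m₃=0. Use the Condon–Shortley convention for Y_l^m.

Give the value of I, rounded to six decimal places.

-0.190188

m-sum 0 ✓  L=10 even ✓  4≤4≤6 ✓
Π(2lᵢ+1) = 3×11×9 = 297
triangle coeff Δ(1,5,4) = 1/495
Σ_t [1,1]: t=1:−1/576 = -1/576
(3j)²=5/99 [(1 5 4; 0 0 0)], sign=-1
Σ_t [2,2]: t=2:+1/1152 = 1/1152
(3j)²=1/33 [(1 5 4; -1 1 0)], sign=+1
⇒ 4πI² = 5/11
I = (-1)√(5/11/(4π)) = -0.19018827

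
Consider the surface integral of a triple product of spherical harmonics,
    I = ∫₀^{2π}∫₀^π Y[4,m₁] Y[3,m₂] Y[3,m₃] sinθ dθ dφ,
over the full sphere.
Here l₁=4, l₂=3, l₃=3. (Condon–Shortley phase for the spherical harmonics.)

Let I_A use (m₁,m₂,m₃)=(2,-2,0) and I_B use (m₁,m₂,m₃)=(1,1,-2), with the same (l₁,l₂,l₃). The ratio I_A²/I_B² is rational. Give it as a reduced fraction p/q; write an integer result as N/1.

Same 4,3,3: normalisation and zero-m 3j drop out of the ratio.
A: Δ: 4! 4! 2! / 11! → 1/34650; sum: t=0:+1/96 t=1:−1/72 = -1/288; 3j²(4 3 3; 2 -2 0) = Δ·Π!·Σ² = 1/462  (sign +1)
B: Δ: 4! 4! 2! / 11! → 1/34650; sum: t=2:+1/48 t=3:−1/144 = 1/72; 3j²(4 3 3; 1 1 -2) = Δ·Π!·Σ² = 16/693  (sign -1)
I_A²/I_B² = (1/462)/(16/693) = 3/32

3/32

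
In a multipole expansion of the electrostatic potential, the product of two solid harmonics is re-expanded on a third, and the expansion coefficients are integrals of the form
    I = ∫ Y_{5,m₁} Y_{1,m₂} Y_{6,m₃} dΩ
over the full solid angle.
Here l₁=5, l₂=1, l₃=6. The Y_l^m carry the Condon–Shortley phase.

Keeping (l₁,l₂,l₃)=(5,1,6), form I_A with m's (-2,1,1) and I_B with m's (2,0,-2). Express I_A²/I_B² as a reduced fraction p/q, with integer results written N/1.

5/16

l's match ⇒ only the (l;m) 3-j factors differ between A and B.
A: triangle coeff Δ(5,1,6) = 1/858; Σ_t [0,0]: t=0:+1/60480 = 1/60480; (3j)²=5/429 [(5 1 6; -2 1 1)], sign=-1
B: triangle coeff Δ(5,1,6) = 1/858; Σ_t [0,0]: t=0:+1/30240 = 1/30240; (3j)²=16/429 [(5 1 6; 2 0 -2)], sign=+1
I_A²/I_B² = (5/429)/(16/429) = 5/16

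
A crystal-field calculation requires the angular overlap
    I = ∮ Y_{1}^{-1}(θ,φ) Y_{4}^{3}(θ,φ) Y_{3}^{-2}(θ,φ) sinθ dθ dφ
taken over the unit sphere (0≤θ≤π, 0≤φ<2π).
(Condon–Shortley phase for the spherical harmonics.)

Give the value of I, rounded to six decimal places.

-0.282095

m-sum 0 ✓  L=8 even ✓  3≤3≤5 ✓
Π(2lᵢ+1) = 3×9×7 = 189
triangle coeff Δ(1,4,3) = 1/252
Σ_t [1,1]: t=1:−1/36 = -1/36
(3j)²=4/63 [(1 4 3; 0 0 0)], sign=+1
Σ_t [2,2]: t=2:+1/240 = 1/240
(3j)²=1/12 [(1 4 3; -1 3 -2)], sign=-1
⇒ 4πI² = 1/1
I = (-1)√(1/1/(4π)) = -0.28209479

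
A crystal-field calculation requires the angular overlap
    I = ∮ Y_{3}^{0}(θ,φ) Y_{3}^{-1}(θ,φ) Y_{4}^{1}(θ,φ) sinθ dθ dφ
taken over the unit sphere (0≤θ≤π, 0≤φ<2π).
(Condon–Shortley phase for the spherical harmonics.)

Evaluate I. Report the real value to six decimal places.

Checks pass: Σm=0; 10 even; l₃=4∈[0,6].
(2·3+1)(2·3+1)(2·4+1) = 441
Δ: 2! 4! 4! / 11! → 1/34650
sum: t=0:+1/72 t=1:−1/16 t=2:+1/72 = -5/144
3j²(3 3 4; 0 0 0) = Δ·Π!·Σ² = 2/77  (sign -1)
sum: t=0:+1/48 t=1:−1/24 t=2:+1/288 = -5/288
3j²(3 3 4; 0 -1 1) = Δ·Π!·Σ² = 5/462  (sign +1)
combine: 4πI² = 441·2/77·5/462 = 15/121
take √, sign -1: I = -0.09932258

-0.099323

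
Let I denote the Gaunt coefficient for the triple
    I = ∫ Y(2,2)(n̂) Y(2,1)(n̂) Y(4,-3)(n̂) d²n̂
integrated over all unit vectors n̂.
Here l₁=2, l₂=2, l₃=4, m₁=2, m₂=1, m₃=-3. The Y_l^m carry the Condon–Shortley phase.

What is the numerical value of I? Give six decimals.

-0.238414

m-sum 0 ✓  L=8 even ✓  0≤4≤4 ✓
Π(2lᵢ+1) = 5×5×9 = 225
triangle coeff Δ(2,2,4) = 1/630
Σ_t [0,0]: t=0:+1/16 = 1/16
(3j)²=2/35 [(2 2 4; 0 0 0)], sign=+1
Σ_t [0,0]: t=0:+1/144 = 1/144
(3j)²=1/18 [(2 2 4; 2 1 -3)], sign=-1
⇒ 4πI² = 5/7
I = (-1)√(5/7/(4π)) = -0.23841361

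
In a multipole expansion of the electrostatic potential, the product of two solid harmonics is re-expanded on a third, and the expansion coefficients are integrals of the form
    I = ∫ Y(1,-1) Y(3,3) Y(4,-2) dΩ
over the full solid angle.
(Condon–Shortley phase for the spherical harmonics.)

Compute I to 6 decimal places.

Checks pass: Σm=0; 8 even; l₃=4∈[2,4].
(2·1+1)(2·3+1)(2·4+1) = 189
Δ: 0! 2! 6! / 9! → 1/252
sum: t=0:+1/36 = 1/36
3j²(1 3 4; 0 0 0) = Δ·Π!·Σ² = 4/63  (sign +1)
sum: t=0:+1/1440 = 1/1440
3j²(1 3 4; -1 3 -2) = Δ·Π!·Σ² = 1/252  (sign +1)
combine: 4πI² = 189·4/63·1/252 = 1/21
take √, sign +1: I = 0.06155813

0.061558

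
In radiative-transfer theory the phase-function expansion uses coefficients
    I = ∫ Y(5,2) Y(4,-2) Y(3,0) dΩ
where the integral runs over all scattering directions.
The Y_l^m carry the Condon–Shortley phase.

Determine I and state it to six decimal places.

0.022664

Checks pass: Σm=0; 12 even; l₃=3∈[1,9].
(2·5+1)(2·4+1)(2·3+1) = 693
Δ: 6! 4! 2! / 13! → 1/180180
sum: t=2:+1/576 t=3:−1/144 t=4:+1/576 = -1/288
3j²(5 4 3; 0 0 0) = Δ·Π!·Σ² = 20/1001  (sign +1)
sum: t=0:+1/8640 t=1:−1/480 t=2:+1/576 = -1/4320
3j²(5 4 3; 2 -2 0) = Δ·Π!·Σ² = 1/2145  (sign +1)
combine: 4πI² = 693·20/1001·1/2145 = 12/1859
take √, sign +1: I = 0.02266449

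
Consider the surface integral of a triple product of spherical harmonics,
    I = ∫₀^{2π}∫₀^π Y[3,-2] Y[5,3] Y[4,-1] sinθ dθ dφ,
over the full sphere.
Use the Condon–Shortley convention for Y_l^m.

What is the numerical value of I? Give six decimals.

-0.035836

Rules hold: Σm=0, L=12 even, 2≤4≤8.
N = 7·11·9 = 693
Δ = 4!·2!·6!/13! = 1/180180
Racah Σ t=1..3: t=1:−1/576 t=2:+1/144 t=3:−1/576 = 1/288
⇒ 3j(3 5 4; 0 0 0)² = 20/1001, sgn +1
Racah Σ t=3..4: t=3:−1/1440 t=4:+1/1152 = 1/5760
⇒ 3j(3 5 4; -2 3 -1)² = 1/858, sgn -1
4πI² = N·(3j₀)²·(3jₘ)² = 30/1859
I = -1·√(0.0161377/4π) = -0.03583571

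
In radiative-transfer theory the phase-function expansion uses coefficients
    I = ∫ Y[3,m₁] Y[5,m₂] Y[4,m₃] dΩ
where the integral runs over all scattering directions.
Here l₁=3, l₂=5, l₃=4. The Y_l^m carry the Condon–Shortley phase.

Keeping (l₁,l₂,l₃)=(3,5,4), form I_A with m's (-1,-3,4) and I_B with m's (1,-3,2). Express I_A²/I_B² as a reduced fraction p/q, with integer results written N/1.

112/81

Shared (l₁,l₂,l₃)=(3,5,4): N and (l;000)² cancel in I_A²/I_B².
A: Δ = 4!·2!·6!/13! = 1/180180; Racah Σ t=2..2: t=2:+1/5760 = 1/5760; ⇒ 3j(3 5 4; -1 -3 4)² = 56/2145, sgn +1
B: Δ = 4!·2!·6!/13! = 1/180180; Racah Σ t=0..2: t=0:+1/2304 t=1:−1/720 t=2:+1/5760 = -1/1280; ⇒ 3j(3 5 4; 1 -3 2)² = 27/1430, sgn -1
I_A²/I_B² = (56/2145)/(27/1430) = 112/81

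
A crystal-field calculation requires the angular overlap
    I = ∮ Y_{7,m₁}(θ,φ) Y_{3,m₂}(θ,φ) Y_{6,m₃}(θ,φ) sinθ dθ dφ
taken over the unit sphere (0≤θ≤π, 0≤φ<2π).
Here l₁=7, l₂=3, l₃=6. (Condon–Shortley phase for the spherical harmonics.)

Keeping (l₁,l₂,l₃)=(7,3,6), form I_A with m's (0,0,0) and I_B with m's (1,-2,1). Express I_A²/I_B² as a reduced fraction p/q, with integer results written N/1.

l's match ⇒ only the (l;m) 3-j factors differ between A and B.
A: triangle coeff Δ(7,3,6) = 1/2042040; Σ_t [1,3]: t=1:−1/207360 t=2:+1/57600 t=3:−1/207360 = 1/129600; (3j)²=168/12155 [(7 3 6; 0 0 0)], sign=+1
B: triangle coeff Δ(7,3,6) = 1/2042040; Σ_t [0,1]: t=0:+1/414720 t=1:−1/172800 = -7/2073600; (3j)²=343/29172 [(7 3 6; 1 -2 1)], sign=+1
I_A²/I_B² = (168/12155)/(343/29172) = 288/245

288/245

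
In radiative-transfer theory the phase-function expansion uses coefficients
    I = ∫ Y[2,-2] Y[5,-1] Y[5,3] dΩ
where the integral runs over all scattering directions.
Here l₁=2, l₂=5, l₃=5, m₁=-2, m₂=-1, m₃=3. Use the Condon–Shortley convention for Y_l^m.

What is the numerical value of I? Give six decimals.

0.171169

m-sum 0 ✓  L=12 even ✓  3≤5≤7 ✓
Π(2lᵢ+1) = 5×11×11 = 605
triangle coeff Δ(2,5,5) = 1/38610
Σ_t [0,2]: t=0:+1/2880 t=1:−1/576 t=2:+1/2880 = -1/960
(3j)²=10/429 [(2 5 5; 0 0 0)], sign=+1
Σ_t [2,2]: t=2:+1/5760 = 1/5760
(3j)²=56/2145 [(2 5 5; -2 -1 3)], sign=+1
⇒ 4πI² = 560/1521
I = (+1)√(560/1521/(4π)) = 0.17116875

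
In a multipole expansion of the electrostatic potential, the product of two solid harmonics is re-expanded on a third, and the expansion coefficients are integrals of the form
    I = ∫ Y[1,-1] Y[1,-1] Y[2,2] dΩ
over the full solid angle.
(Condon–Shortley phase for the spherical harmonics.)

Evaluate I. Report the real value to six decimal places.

0.309019

m-sum 0 ✓  L=4 even ✓  0≤2≤2 ✓
Π(2lᵢ+1) = 3×3×5 = 45
triangle coeff Δ(1,1,2) = 1/30
Σ_t [0,0]: t=0:+1/1 = 1/1
(3j)²=2/15 [(1 1 2; 0 0 0)], sign=+1
Σ_t [0,0]: t=0:+1/4 = 1/4
(3j)²=1/5 [(1 1 2; -1 -1 2)], sign=+1
⇒ 4πI² = 6/5
I = (+1)√(6/5/(4π)) = 0.30901936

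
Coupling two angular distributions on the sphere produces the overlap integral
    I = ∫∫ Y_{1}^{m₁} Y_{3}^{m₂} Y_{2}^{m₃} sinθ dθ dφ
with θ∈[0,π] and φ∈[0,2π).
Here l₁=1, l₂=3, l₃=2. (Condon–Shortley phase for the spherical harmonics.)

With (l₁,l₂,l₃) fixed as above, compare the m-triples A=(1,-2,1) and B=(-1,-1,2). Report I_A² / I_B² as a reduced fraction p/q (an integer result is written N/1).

Shared (l₁,l₂,l₃)=(1,3,2): N and (l;000)² cancel in I_A²/I_B².
A: Δ = 2!·0!·4!/7! = 1/105; Racah Σ t=0..0: t=0:+1/12 = 1/12; ⇒ 3j(1 3 2; 1 -2 1)² = 2/21, sgn -1
B: Δ = 2!·0!·4!/7! = 1/105; Racah Σ t=2..2: t=2:+1/48 = 1/48; ⇒ 3j(1 3 2; -1 -1 2)² = 1/105, sgn +1
I_A²/I_B² = (2/21)/(1/105) = 10/1

10/1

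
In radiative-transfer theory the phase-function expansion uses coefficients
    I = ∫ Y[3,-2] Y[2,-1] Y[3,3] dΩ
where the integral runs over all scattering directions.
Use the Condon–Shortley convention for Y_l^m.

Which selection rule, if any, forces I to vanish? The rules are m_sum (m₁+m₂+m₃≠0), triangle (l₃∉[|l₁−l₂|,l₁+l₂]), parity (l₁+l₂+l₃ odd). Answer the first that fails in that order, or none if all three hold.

none

m₁+m₂+m₃ = -2 − 1 + 3 = 0  ✓
triangle: |3−2|=1 ≤ l₃=3 ≤ 3+2=5  ✓
parity: l₁+l₂+l₃ = 8 is even  ✓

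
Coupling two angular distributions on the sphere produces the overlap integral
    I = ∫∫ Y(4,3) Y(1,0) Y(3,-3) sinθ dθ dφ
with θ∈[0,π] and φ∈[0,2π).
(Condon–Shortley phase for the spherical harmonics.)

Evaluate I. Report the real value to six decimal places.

-0.162868

Rules hold: Σm=0, L=8 even, 3≤3≤5.
N = 9·3·7 = 189
Δ = 2!·6!·0!/9! = 1/252
Racah Σ t=1..1: t=1:−1/36 = -1/36
⇒ 3j(4 1 3; 0 0 0)² = 4/63, sgn +1
Racah Σ t=1..1: t=1:−1/720 = -1/720
⇒ 3j(4 1 3; 3 0 -3)² = 1/36, sgn -1
4πI² = N·(3j₀)²·(3jₘ)² = 1/3
I = -1·√(0.333333/4π) = -0.16286750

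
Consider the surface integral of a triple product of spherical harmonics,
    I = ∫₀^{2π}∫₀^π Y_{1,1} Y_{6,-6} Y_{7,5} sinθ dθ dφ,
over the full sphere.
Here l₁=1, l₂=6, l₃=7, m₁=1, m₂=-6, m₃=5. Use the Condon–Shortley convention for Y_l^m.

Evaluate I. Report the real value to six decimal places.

Rules hold: Σm=0, L=14 even, 5≤7≤7.
N = 3·13·15 = 585
Δ = 0!·2!·12!/15! = 1/1365
Racah Σ t=0..0: t=0:+1/518400 = 1/518400
⇒ 3j(1 6 7; 0 0 0)² = 7/195, sgn -1
Racah Σ t=0..0: t=0:+1/958003200 = 1/958003200
⇒ 3j(1 6 7; 1 -6 5)² = 1/1365, sgn +1
4πI² = N·(3j₀)²·(3jₘ)² = 1/65
I = -1·√(0.0153846/4π) = -0.03498955

-0.034990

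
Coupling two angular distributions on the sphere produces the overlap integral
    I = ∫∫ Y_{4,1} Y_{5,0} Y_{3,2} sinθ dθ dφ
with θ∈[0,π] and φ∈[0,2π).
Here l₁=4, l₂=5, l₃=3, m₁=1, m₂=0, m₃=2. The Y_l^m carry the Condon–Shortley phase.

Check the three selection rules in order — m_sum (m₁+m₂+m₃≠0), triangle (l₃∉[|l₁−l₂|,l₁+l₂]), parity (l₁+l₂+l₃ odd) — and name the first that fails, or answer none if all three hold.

m₁+m₂+m₃ = 1 + 0 + 2 = 3  ✗
triangle: |4−5|=1 ≤ l₃=3 ≤ 4+5=9
parity: l₁+l₂+l₃ = 12 is even

m_sum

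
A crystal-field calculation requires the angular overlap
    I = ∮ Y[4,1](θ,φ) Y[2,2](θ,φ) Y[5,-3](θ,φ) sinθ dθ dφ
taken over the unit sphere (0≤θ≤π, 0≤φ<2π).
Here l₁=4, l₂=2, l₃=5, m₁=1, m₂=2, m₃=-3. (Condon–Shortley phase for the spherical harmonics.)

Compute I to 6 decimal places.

Σlᵢ=11 odd — θ-integrand is odd under cosθ→−cosθ; I=0

0.000000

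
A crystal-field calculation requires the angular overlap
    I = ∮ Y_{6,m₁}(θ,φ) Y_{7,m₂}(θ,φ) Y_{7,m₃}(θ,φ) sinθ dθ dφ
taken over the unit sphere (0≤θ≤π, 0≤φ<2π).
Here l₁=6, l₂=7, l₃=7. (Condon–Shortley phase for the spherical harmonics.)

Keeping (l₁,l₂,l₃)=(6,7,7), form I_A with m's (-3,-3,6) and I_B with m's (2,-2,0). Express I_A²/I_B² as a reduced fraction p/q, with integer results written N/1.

1001/600

l's match ⇒ only the (l;m) 3-j factors differ between A and B.
A: triangle coeff Δ(6,7,7) = 1/2444321880; Σ_t [3,4]: t=3:−1/130636800 t=4:+1/232243200 = -1/298598400; (3j)²=7/1292 [(6 7 7; -3 -3 6)], sign=+1
B: triangle coeff Δ(6,7,7) = 1/2444321880; Σ_t [0,4]: t=0:+1/24883200 t=1:−1/2488320 t=2:+1/1658880 t=3:−1/6220800 t=4:+1/174182400 = 1/11612160; (3j)²=150/46189 [(6 7 7; 2 -2 0)], sign=-1
I_A²/I_B² = (7/1292)/(150/46189) = 1001/600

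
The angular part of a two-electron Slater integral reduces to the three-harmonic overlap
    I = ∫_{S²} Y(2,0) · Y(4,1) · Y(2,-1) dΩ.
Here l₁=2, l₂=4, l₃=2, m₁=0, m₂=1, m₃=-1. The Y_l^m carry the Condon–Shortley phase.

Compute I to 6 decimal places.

-0.220728

Rules hold: Σm=0, L=8 even, 2≤2≤6.
N = 5·9·5 = 225
Δ = 4!·0!·4!/9! = 1/630
Racah Σ t=2..2: t=2:+1/16 = 1/16
⇒ 3j(2 4 2; 0 0 0)² = 2/35, sgn +1
Racah Σ t=2..2: t=2:+1/24 = 1/24
⇒ 3j(2 4 2; 0 1 -1)² = 1/21, sgn -1
4πI² = N·(3j₀)²·(3jₘ)² = 30/49
I = -1·√(0.612245/4π) = -0.22072812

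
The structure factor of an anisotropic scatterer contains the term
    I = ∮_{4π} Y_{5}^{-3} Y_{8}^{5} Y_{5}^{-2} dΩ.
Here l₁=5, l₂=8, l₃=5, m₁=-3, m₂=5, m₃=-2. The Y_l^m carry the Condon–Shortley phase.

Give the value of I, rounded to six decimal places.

-0.106255

Checks pass: Σm=0; 18 even; l₃=5∈[3,13].
(2·5+1)(2·8+1)(2·5+1) = 2057
Δ: 8! 2! 8! / 19! → 1/37413090
sum: t=3:−1/1036800 t=4:+1/331776 t=5:−1/1036800 = 1/921600
3j²(5 8 5; 0 0 0) = Δ·Π!·Σ² = 490/46189  (sign -1)
sum: t=6:+1/14515200 t=7:−1/7257600 t=8:+1/58060800 = -1/19353600
3j²(5 8 5; -3 5 -2) = Δ·Π!·Σ² = 21/3230  (sign +1)
combine: 4πI² = 2057·490/46189·21/3230 = 11319/79781
take √, sign -1: I = -0.10625500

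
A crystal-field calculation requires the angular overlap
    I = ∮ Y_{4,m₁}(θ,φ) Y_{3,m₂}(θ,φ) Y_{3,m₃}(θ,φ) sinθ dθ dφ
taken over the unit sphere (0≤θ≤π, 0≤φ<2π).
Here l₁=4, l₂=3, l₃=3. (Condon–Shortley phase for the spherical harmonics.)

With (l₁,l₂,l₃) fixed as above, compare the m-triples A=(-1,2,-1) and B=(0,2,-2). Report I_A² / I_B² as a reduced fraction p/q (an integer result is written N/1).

32/49

Same 4,3,3: normalisation and zero-m 3j drop out of the ratio.
A: Δ: 4! 4! 2! / 11! → 1/34650; sum: t=3:−1/48 t=4:+1/144 = -1/72; 3j²(4 3 3; -1 2 -1) = Δ·Π!·Σ² = 16/693  (sign -1)
B: Δ: 4! 4! 2! / 11! → 1/34650; sum: t=3:−1/72 t=4:+1/576 = -7/576; 3j²(4 3 3; 0 2 -2) = Δ·Π!·Σ² = 7/198  (sign +1)
I_A²/I_B² = (16/693)/(7/198) = 32/49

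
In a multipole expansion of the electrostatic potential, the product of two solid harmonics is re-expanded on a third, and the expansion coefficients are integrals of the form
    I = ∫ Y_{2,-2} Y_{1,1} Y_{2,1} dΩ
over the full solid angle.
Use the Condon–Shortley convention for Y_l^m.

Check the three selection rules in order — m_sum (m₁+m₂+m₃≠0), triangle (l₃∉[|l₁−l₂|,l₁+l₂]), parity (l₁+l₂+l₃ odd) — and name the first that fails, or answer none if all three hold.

m₁+m₂+m₃ = -2 + 1 + 1 = 0  ✓
triangle: |2−1|=1 ≤ l₃=2 ≤ 2+1=3  ✓
parity: l₁+l₂+l₃ = 5 is odd  ✗

parity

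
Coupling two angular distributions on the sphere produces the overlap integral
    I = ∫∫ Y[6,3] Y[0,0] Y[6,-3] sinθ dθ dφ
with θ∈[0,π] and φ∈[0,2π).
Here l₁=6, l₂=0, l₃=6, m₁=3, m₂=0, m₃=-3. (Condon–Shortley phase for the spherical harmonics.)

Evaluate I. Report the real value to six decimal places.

m-sum 0 ✓  L=12 even ✓  6≤6≤6 ✓
Π(2lᵢ+1) = 13×1×13 = 169
triangle coeff Δ(6,0,6) = 1/13
Σ_t [0,0]: t=0:+1/518400 = 1/518400
(3j)²=1/13 [(6 0 6; 0 0 0)], sign=+1
Σ_t [0,0]: t=0:+1/2177280 = 1/2177280
(3j)²=1/13 [(6 0 6; 3 0 -3)], sign=-1
⇒ 4πI² = 1/1
I = (-1)√(1/1/(4π)) = -0.28209479

-0.282095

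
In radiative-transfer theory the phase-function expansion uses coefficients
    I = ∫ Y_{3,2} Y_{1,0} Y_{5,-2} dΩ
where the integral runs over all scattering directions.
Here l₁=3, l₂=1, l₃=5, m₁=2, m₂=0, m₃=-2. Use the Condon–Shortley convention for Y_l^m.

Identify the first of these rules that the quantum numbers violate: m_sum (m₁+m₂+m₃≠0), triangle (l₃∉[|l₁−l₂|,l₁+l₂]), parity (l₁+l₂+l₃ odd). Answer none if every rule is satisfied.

triangle

m₁+m₂+m₃ = 2 + 0 − 2 = 0  ✓
triangle: |3−1|=2 ≤ l₃=5 ≤ 3+1=4  ✗
parity: l₁+l₂+l₃ = 9 is odd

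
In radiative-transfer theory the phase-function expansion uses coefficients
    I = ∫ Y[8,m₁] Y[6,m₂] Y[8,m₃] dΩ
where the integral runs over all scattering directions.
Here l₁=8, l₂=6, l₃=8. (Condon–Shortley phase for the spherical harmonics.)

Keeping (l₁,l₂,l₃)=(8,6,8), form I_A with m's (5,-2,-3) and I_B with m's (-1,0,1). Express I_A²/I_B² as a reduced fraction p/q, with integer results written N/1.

Same 8,6,8: normalisation and zero-m 3j drop out of the ratio.
A: Δ: 6! 10! 6! / 23! → 1/13742520792; sum: t=0:+1/1045094400 t=1:−1/348364800 t=2:+1/836075520 t=3:−1/15676416000 = -7/8957952000; 3j²(8 6 8; 5 -2 -3) = Δ·Π!·Σ² = 343/44574  (sign +1)
B: Δ: 6! 10! 6! / 23! → 1/13742520792; sum: t=0:+1/188116992000 t=1:−1/1161216000 t=2:+1/69672960 t=3:−1/22394880 t=4:+1/33177600 t=5:−1/248832000 t=6:+1/15676416000 = -187/37623398400; 3j²(8 6 8; -1 0 1) = Δ·Π!·Σ² = 425/136344  (sign +1)
I_A²/I_B² = (343/44574)/(425/136344) = 17836/7225

17836/7225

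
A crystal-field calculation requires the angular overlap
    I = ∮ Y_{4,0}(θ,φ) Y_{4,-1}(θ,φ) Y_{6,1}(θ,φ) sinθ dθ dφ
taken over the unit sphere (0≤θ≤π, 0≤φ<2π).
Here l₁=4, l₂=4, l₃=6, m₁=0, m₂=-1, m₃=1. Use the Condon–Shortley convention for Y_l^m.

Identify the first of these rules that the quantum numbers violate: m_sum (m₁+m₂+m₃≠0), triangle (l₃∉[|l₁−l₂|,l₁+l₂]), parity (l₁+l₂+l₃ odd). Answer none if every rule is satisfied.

azimuthal sum: 0 − 1 + 1 = 0  ✓
0 ≤ 6 ≤ 8 (triangle on l)  ✓
L = 4 + 4 + 6 = 14 (even)  ✓

none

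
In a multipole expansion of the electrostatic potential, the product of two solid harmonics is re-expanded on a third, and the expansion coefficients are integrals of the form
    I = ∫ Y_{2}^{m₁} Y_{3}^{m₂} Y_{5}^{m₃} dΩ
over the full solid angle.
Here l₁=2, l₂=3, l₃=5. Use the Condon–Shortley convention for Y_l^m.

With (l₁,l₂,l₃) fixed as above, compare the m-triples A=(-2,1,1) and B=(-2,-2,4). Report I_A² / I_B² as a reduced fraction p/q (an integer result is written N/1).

5/42

Same 2,3,5: normalisation and zero-m 3j drop out of the ratio.
A: Δ: 0! 4! 6! / 11! → 1/2310; sum: t=0:+1/1152 = 1/1152; 3j²(2 3 5; -2 1 1) = Δ·Π!·Σ² = 1/154  (sign +1)
B: Δ: 0! 4! 6! / 11! → 1/2310; sum: t=0:+1/2880 = 1/2880; 3j²(2 3 5; -2 -2 4) = Δ·Π!·Σ² = 3/55  (sign -1)
I_A²/I_B² = (1/154)/(3/55) = 5/42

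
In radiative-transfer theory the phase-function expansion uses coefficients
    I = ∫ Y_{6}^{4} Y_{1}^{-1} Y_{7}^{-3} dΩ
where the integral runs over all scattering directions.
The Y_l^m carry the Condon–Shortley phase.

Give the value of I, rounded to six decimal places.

m-sum 0 ✓  L=14 even ✓  5≤7≤7 ✓
Π(2lᵢ+1) = 13×3×15 = 585
triangle coeff Δ(6,1,7) = 1/1365
Σ_t [0,0]: t=0:+1/518400 = 1/518400
(3j)²=7/195 [(6 1 7; 0 0 0)], sign=-1
Σ_t [0,0]: t=0:+1/14515200 = 1/14515200
(3j)²=2/455 [(6 1 7; 4 -1 -3)], sign=+1
⇒ 4πI² = 6/65
I = (-1)√(6/65/(4π)) = -0.08570655

-0.085707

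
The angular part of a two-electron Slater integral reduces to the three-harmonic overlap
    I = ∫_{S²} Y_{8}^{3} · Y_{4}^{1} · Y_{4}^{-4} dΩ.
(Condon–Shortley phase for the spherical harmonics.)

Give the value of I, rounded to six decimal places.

m-sum 0 ✓  L=16 even ✓  4≤4≤12 ✓
Π(2lᵢ+1) = 17×9×9 = 1377
triangle coeff Δ(8,4,4) = 1/218790
Σ_t [4,4]: t=4:+1/331776 = 1/331776
(3j)²=490/21879 [(8 4 4; 0 0 0)], sign=+1
Σ_t [5,5]: t=5:−1/29030400 = -1/29030400
(3j)²=1/1326 [(8 4 4; 3 1 -4)], sign=-1
⇒ 4πI² = 735/31603
I = (-1)√(735/31603/(4π)) = -0.04302041

-0.043020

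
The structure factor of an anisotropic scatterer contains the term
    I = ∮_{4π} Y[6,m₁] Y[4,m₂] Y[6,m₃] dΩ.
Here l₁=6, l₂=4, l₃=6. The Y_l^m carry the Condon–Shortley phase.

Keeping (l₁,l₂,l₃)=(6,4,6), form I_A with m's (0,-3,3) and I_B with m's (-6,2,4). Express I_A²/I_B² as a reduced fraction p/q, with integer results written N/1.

l's match ⇒ only the (l;m) 3-j factors differ between A and B.
A: triangle coeff Δ(6,4,6) = 1/15315300; Σ_t [0,1]: t=0:+1/207360 t=1:−1/103680 = -1/207360; (3j)²=21/2431 [(6 4 6; 0 -3 3)], sign=+1
B: triangle coeff Δ(6,4,6) = 1/15315300; Σ_t [4,4]: t=4:+1/3870720 = 1/3870720; (3j)²=135/6188 [(6 4 6; -6 2 4)], sign=+1
I_A²/I_B² = (21/2431)/(135/6188) = 196/495

196/495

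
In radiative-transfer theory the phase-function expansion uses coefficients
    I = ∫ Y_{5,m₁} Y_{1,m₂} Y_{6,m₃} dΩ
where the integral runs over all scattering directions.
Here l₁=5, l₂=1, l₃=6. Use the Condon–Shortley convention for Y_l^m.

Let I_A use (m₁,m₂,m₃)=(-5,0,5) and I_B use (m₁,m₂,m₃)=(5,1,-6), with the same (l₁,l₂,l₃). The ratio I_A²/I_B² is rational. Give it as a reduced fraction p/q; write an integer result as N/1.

1/6

Same 5,1,6: normalisation and zero-m 3j drop out of the ratio.
A: Δ: 0! 10! 2! / 13! → 1/858; sum: t=0:+1/3628800 = 1/3628800; 3j²(5 1 6; -5 0 5) = Δ·Π!·Σ² = 1/78  (sign -1)
B: Δ: 0! 10! 2! / 13! → 1/858; sum: t=0:+1/7257600 = 1/7257600; 3j²(5 1 6; 5 1 -6) = Δ·Π!·Σ² = 1/13  (sign +1)
I_A²/I_B² = (1/78)/(1/13) = 1/6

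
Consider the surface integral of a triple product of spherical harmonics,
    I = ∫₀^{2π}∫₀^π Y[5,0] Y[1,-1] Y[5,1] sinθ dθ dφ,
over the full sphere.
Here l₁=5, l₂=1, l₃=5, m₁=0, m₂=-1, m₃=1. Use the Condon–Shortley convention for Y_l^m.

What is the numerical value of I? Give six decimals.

0.000000

l₁+l₂+l₃=11 is odd: 3j(l;000)=0 ⇒ I=0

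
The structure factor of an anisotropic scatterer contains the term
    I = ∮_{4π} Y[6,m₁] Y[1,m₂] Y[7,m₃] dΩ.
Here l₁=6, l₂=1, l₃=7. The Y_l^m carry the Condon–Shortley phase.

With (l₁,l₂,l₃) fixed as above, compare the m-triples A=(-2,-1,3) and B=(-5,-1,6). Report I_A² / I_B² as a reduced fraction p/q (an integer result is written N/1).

Shared (l₁,l₂,l₃)=(6,1,7): N and (l;000)² cancel in I_A²/I_B².
A: Δ = 0!·12!·2!/15! = 1/1365; Racah Σ t=0..0: t=0:+1/1935360 = 1/1935360; ⇒ 3j(6 1 7; -2 -1 3)² = 3/91, sgn +1
B: Δ = 0!·12!·2!/15! = 1/1365; Racah Σ t=0..0: t=0:+1/79833600 = 1/79833600; ⇒ 3j(6 1 7; -5 -1 6)² = 2/35, sgn -1
I_A²/I_B² = (3/91)/(2/35) = 15/26

15/26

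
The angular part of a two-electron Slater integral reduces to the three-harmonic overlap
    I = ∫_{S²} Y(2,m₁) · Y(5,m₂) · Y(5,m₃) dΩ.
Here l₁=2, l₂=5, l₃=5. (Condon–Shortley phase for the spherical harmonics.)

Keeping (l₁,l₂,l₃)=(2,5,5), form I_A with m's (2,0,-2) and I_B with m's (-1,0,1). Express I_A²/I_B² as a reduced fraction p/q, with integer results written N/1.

28/1

l's match ⇒ only the (l;m) 3-j factors differ between A and B.
A: triangle coeff Δ(2,5,5) = 1/38610; Σ_t [0,0]: t=0:+1/2880 = 1/2880; (3j)²=14/429 [(2 5 5; 2 0 -2)], sign=-1
B: triangle coeff Δ(2,5,5) = 1/38610; Σ_t [1,2]: t=1:−1/1152 t=2:+1/1440 = -1/5760; (3j)²=1/858 [(2 5 5; -1 0 1)], sign=-1
I_A²/I_B² = (14/429)/(1/858) = 28/1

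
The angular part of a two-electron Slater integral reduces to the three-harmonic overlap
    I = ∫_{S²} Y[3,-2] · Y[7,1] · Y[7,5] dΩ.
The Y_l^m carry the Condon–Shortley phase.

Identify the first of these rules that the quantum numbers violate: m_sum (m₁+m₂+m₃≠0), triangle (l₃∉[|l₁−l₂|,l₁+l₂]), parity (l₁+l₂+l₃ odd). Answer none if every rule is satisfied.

m_sum

m₁+m₂+m₃ = -2 + 1 + 5 = 4  ✗
triangle: |3−7|=4 ≤ l₃=7 ≤ 3+7=10
parity: l₁+l₂+l₃ = 17 is odd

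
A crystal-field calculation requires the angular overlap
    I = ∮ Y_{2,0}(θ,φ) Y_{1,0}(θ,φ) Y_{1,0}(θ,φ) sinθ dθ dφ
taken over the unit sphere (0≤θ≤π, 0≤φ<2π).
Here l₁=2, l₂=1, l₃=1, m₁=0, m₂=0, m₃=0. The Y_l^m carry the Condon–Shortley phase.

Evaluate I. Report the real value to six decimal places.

0.252313

m-sum 0 ✓  L=4 even ✓  1≤1≤3 ✓
Π(2lᵢ+1) = 5×3×3 = 45
triangle coeff Δ(2,1,1) = 1/30
Σ_t [1,1]: t=1:−1/1 = -1/1
(3j)²=2/15 [(2 1 1; 0 0 0)], sign=+1
(m-triple is (0,0,0) — same symbol as above.)
⇒ 4πI² = 4/5
I = (+1)√(4/5/(4π)) = 0.25231325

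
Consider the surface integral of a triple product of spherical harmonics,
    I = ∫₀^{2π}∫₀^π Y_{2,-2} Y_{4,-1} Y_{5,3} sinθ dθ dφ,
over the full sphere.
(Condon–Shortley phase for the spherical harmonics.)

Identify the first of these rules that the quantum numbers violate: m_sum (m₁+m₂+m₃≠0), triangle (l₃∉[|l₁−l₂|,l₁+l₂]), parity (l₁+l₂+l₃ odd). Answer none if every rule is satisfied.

azimuthal sum: -2 − 1 + 3 = 0  ✓
2 ≤ 5 ≤ 6 (triangle on l)  ✓
L = 2 + 4 + 5 = 11 (odd)  ✗

parity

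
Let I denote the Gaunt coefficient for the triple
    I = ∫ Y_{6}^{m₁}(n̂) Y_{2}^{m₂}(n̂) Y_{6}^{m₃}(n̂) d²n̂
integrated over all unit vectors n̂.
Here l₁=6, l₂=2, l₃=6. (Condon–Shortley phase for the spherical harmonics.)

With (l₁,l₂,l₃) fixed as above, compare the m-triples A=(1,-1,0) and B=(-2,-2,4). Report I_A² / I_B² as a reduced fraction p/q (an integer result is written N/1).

7/180

l's match ⇒ only the (l;m) 3-j factors differ between A and B.
A: triangle coeff Δ(6,2,6) = 1/90090; Σ_t [0,1]: t=0:+1/28800 t=1:−1/34560 = 1/172800; (3j)²=1/1430 [(6 2 6; 1 -1 0)], sign=+1
B: triangle coeff Δ(6,2,6) = 1/90090; Σ_t [0,0]: t=0:+1/322560 = 1/322560; (3j)²=18/1001 [(6 2 6; -2 -2 4)], sign=+1
I_A²/I_B² = (1/1430)/(18/1001) = 7/180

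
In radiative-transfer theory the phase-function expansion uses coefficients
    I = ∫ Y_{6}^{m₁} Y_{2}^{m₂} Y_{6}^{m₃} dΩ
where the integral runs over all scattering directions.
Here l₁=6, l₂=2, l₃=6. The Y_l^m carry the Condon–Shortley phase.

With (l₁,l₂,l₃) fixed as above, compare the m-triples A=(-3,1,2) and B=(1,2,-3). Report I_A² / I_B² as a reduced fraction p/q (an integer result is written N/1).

5/8

l's match ⇒ only the (l;m) 3-j factors differ between A and B.
A: triangle coeff Δ(6,2,6) = 1/90090; Σ_t [1,2]: t=1:−1/161280 t=2:+1/60480 = 1/96768; (3j)²=15/1001 [(6 2 6; -3 1 2)], sign=+1
B: triangle coeff Δ(6,2,6) = 1/90090; Σ_t [2,2]: t=2:+1/120960 = 1/120960; (3j)²=24/1001 [(6 2 6; 1 2 -3)], sign=-1
I_A²/I_B² = (15/1001)/(24/1001) = 5/8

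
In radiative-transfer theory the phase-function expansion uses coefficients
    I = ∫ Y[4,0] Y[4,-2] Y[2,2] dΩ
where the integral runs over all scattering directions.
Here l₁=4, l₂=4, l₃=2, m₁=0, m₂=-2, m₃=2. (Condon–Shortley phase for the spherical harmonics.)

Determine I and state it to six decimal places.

Checks pass: Σm=0; 10 even; l₃=2∈[0,8].
(2·4+1)(2·4+1)(2·2+1) = 405
Δ: 6! 2! 2! / 11! → 1/13860
sum: t=2:+1/192 t=3:−1/36 t=4:+1/192 = -5/288
3j²(4 4 2; 0 0 0) = Δ·Π!·Σ² = 20/693  (sign -1)
sum: t=2:+1/192 = 1/192
3j²(4 4 2; 0 -2 2) = Δ·Π!·Σ² = 3/77  (sign +1)
combine: 4πI² = 405·20/693·3/77 = 2700/5929
take √, sign -1: I = -0.19036462

-0.190365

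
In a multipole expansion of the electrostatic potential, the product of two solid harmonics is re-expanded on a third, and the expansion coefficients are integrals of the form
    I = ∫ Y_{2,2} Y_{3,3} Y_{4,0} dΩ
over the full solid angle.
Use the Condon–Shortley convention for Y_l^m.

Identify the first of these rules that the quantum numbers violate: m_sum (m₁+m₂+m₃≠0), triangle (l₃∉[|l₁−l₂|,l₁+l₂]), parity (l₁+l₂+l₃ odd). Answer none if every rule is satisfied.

Σmᵢ = 5  ✗
l₃∈[|l₁−l₂|,l₁+l₂]=[1,5], have l₃=4
Σlᵢ = 9 ⇒ odd

m_sum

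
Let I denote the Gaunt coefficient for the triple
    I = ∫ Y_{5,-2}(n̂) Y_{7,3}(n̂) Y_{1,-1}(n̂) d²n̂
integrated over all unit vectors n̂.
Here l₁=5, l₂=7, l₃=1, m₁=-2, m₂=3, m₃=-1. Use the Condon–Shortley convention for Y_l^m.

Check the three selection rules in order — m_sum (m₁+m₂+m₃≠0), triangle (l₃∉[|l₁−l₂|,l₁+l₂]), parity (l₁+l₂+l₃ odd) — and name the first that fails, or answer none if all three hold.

triangle

m₁+m₂+m₃ = -2 + 3 − 1 = 0  ✓
triangle: |5−7|=2 ≤ l₃=1 ≤ 5+7=12  ✗
parity: l₁+l₂+l₃ = 13 is odd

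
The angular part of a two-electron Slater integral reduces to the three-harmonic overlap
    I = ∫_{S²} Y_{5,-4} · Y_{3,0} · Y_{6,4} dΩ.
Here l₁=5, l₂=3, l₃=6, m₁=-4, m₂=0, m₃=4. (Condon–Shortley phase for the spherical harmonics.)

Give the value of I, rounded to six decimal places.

Rules hold: Σm=0, L=14 even, 2≤6≤8.
N = 11·7·13 = 1001
Δ = 2!·8!·4!/15! = 1/675675
Racah Σ t=0..2: t=0:+1/8640 t=1:−1/2304 t=2:+1/8640 = -7/34560
⇒ 3j(5 3 6; 0 0 0)² = 7/429, sgn -1
Racah Σ t=1..2: t=1:−1/161280 t=2:+1/60480 = 1/96768
⇒ 3j(5 3 6; -4 0 4)² = 15/1001, sgn +1
4πI² = N·(3j₀)²·(3jₘ)² = 35/143
I = -1·√(0.244755/4π) = -0.13956004

-0.139560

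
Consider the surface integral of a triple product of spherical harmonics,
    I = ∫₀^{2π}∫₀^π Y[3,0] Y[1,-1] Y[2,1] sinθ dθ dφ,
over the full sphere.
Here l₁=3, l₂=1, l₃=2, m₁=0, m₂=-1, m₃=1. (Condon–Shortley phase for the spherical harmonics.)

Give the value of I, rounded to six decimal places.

Rules hold: Σm=0, L=6 even, 2≤2≤4.
N = 7·3·5 = 105
Δ = 2!·4!·0!/7! = 1/105
Racah Σ t=1..1: t=1:−1/4 = -1/4
⇒ 3j(3 1 2; 0 0 0)² = 3/35, sgn -1
Racah Σ t=0..0: t=0:+1/12 = 1/12
⇒ 3j(3 1 2; 0 -1 1)² = 1/35, sgn -1
4πI² = N·(3j₀)²·(3jₘ)² = 9/35
I = +1·√(0.257143/4π) = 0.14304817

0.143048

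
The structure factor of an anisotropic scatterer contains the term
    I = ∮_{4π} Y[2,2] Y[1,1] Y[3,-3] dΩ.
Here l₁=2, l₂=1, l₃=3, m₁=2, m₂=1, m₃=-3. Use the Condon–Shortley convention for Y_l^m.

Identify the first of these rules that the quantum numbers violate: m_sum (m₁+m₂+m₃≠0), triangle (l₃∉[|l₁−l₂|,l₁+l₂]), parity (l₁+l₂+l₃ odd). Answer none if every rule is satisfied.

none

Σmᵢ = 0  ✓
l₃∈[|l₁−l₂|,l₁+l₂]=[1,3], have l₃=3  ✓
Σlᵢ = 6 ⇒ even  ✓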